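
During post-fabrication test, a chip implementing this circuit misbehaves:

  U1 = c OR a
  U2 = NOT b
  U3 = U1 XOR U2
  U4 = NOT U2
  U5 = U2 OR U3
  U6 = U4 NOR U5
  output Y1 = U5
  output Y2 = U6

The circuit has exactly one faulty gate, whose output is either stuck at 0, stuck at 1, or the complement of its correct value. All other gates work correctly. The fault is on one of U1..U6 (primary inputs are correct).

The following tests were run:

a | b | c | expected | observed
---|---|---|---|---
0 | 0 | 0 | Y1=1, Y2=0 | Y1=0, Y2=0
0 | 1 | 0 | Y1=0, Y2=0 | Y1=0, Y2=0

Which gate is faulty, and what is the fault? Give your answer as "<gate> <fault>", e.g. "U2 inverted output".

U2 stuck-at-0

Fault-free values for test 1 (a=0, b=0, c=0): U1=0, U2=1, U3=1, U4=0, U5=1, U6=0, giving Y1=1, Y2=0. Observed Y1=0, Y2=0.
Test 1: faults giving observed Y1=0, Y2=0 are {U2 stuck-at-0, U2 inverted output}.
Test 2 (a=0, b=1, c=0): fault-free U1=0, U2=0, U3=0, U4=1, U5=0, U6=0 → Y1=0, Y2=0; observed Y1=0, Y2=0. Eliminates U2 inverted output.
Only U2 stuck-at-0 is consistent with every test.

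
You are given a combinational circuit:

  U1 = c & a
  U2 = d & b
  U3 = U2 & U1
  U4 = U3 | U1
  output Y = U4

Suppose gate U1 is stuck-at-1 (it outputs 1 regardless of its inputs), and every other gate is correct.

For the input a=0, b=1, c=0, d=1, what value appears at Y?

Propagate with U1 forced: U1=1 [stuck-at-1], U2=1, U3=1, U4=1.
So Y = 1. (Without the fault it would be 0.)

1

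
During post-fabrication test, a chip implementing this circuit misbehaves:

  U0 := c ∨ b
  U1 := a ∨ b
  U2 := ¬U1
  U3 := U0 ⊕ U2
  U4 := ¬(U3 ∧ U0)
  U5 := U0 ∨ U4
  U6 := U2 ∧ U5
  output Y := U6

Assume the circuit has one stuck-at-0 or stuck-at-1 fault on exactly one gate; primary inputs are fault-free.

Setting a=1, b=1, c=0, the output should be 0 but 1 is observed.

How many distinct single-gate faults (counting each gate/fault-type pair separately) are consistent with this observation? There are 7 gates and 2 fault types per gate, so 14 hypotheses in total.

Fault-free: U0=1, U1=1, U2=0, U3=1, U4=0, U5=1, U6=0 → 0. Observed 1.
  U0 stuck-at-0: output 0 ✗
  U0 stuck-at-1: output 0 ✗
  U1 stuck-at-0: output 1 ✓
  U1 stuck-at-1: output 0 ✗
  U2 stuck-at-0: output 0 ✗
  U2 stuck-at-1: output 1 ✓
  U3 stuck-at-0: output 0 ✗
  U3 stuck-at-1: output 0 ✗
  U4 stuck-at-0: output 0 ✗
  U4 stuck-at-1: output 0 ✗
  U5 stuck-at-0: output 0 ✗
  U5 stuck-at-1: output 0 ✗
  U6 stuck-at-0: output 0 ✗
  U6 stuck-at-1: output 1 ✓
Consistent faults: {U1 stuck-at-0, U2 stuck-at-1, U6 stuck-at-1} — 3 in all.

3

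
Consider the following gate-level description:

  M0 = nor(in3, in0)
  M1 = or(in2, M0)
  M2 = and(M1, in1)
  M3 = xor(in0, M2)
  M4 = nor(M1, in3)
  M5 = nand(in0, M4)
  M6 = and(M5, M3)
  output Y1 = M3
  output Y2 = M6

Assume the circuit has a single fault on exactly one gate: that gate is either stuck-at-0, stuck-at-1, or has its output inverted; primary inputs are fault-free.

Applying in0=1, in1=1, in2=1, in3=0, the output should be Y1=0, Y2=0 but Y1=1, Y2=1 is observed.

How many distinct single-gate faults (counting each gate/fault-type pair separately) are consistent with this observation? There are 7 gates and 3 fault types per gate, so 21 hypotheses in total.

Fault-free: M0=0, M1=1, M2=1, M3=0, M4=0, M5=1, M6=0 → Y1=0, Y2=0. Observed Y1=1, Y2=1.
  M0: none of the 3 fault types match ✗
  M1: none of the 3 fault types match ✗
  M2: stuck-at-0, inverted output ✓; others ✗
  M3: stuck-at-1, inverted output ✓; others ✗
  M4: none of the 3 fault types match ✗
  M5: none of the 3 fault types match ✗
  M6: none of the 3 fault types match ✗
Consistent faults: {M2 stuck-at-0, M2 inverted output, M3 stuck-at-1, M3 inverted output} — 4 in all.

4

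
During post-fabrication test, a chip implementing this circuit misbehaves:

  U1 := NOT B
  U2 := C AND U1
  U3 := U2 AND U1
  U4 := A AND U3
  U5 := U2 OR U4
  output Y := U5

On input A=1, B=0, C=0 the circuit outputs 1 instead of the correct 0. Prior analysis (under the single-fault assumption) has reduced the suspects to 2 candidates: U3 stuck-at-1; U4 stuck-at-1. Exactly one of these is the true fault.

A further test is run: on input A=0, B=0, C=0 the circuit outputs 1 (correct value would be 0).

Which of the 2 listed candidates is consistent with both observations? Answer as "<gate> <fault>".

U4 stuck-at-1

Evaluate each candidate on input A=0, B=0, C=0:
  U3 stuck-at-1: U1=1, U2=0, U3=1 [stuck-at-1], U4=0, U5=0 → 0 — eliminated
  U4 stuck-at-1: U1=1, U2=0, U3=0, U4=1 [stuck-at-1], U5=1 → 1 — matches
Only U4 stuck-at-1 reproduces the observed 1.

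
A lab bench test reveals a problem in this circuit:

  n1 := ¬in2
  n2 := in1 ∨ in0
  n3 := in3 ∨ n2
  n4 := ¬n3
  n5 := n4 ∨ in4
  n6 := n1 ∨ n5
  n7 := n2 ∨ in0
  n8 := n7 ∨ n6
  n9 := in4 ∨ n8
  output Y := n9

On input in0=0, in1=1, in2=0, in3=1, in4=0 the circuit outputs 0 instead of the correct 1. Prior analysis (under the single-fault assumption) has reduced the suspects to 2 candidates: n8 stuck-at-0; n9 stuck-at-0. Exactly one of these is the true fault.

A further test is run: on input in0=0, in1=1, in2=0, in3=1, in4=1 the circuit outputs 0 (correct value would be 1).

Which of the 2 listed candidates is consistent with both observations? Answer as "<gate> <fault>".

n9 stuck-at-0

Evaluate each candidate on input in0=0, in1=1, in2=0, in3=1, in4=1:
  n8 stuck-at-0: n1=1, n2=1, n3=1, n4=0, n5=1, n6=1, n7=1, n8=0 [stuck-at-0], n9=1 → 1 — eliminated
  n9 stuck-at-0: n1=1, n2=1, n3=1, n4=0, n5=1, n6=1, n7=1, n8=1, n9=0 [stuck-at-0] → 0 — matches
Only n9 stuck-at-0 reproduces the observed 0.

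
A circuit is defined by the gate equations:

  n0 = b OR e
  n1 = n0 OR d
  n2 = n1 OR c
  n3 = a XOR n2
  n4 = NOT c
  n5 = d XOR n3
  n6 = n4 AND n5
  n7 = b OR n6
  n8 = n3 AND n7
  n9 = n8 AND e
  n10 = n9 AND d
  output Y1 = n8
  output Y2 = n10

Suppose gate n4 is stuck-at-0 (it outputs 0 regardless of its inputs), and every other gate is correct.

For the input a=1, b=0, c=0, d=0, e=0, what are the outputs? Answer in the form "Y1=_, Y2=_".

Y1=0, Y2=0

Propagate with n4 forced: n0=0, n1=0, n2=0, n3=1, n4=0 [stuck-at-0], n5=1, n6=0, n7=0, n8=0, n9=0, n10=0.
So the outputs are Y1=0, Y2=0. (Without the fault they would be Y1=1, Y2=0.)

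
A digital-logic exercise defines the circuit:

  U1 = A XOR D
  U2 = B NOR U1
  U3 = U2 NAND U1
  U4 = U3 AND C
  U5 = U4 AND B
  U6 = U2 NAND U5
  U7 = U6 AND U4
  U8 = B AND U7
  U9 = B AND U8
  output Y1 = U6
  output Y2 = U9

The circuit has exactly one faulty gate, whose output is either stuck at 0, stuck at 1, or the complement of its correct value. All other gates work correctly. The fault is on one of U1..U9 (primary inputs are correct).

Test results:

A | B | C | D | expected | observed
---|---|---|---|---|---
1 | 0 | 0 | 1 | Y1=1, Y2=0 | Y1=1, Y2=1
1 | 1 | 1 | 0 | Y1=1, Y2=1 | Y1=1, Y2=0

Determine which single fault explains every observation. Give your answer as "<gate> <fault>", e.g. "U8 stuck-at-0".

Fault-free values for test 1 (A=1, B=0, C=0, D=1): U1=0, U2=1, U3=1, U4=0, U5=0, U6=1, U7=0, U8=0, U9=0, giving Y1=1, Y2=0. Observed Y1=1, Y2=1.
Test 1: faults giving observed Y1=1, Y2=1 are {U9 stuck-at-1, U9 inverted output}.
Test 2 (A=1, B=1, C=1, D=0): fault-free U1=1, U2=0, U3=1, U4=1, U5=1, U6=1, U7=1, U8=1, U9=1 → Y1=1, Y2=1; observed Y1=1, Y2=0. Eliminates U9 stuck-at-1.
Only U9 inverted output is consistent with every test.

U9 inverted output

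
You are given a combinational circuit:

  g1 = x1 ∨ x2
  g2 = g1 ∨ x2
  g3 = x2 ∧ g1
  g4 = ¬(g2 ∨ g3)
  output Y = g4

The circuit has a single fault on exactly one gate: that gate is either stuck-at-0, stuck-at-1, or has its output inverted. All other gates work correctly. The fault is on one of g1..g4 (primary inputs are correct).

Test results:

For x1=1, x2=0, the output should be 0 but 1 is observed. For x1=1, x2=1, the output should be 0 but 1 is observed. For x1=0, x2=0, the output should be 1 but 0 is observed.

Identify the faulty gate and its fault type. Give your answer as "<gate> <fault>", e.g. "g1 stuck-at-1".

g4 inverted output

Fault-free values for test 1 (x1=1, x2=0): g1=1, g2=1, g3=0, g4=0, giving Y=0. Observed 1.
Test 1: faults giving observed 1 are {g1 stuck-at-0, g1 inverted output, g2 stuck-at-0, g2 inverted output, g4 stuck-at-1, g4 inverted output}.
Test 2 (x1=1, x2=1): fault-free g1=1, g2=1, g3=1, g4=0 → 0; observed 1. Eliminates g1 stuck-at-0, g1 inverted output, g2 stuck-at-0, g2 inverted output.
Test 3 (x1=0, x2=0): fault-free g1=0, g2=0, g3=0, g4=1 → 1; observed 0. Eliminates g4 stuck-at-1.
Only g4 inverted output is consistent with every test.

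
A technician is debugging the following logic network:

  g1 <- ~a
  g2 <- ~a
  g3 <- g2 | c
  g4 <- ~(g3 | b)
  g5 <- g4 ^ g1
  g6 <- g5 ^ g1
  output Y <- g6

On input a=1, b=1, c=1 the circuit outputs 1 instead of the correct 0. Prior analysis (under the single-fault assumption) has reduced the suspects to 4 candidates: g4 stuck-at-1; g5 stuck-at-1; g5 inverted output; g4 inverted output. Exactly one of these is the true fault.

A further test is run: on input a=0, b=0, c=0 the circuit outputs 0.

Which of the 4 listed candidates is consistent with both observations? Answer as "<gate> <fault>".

g5 stuck-at-1

Evaluate each candidate on input a=0, b=0, c=0:
  g4 stuck-at-1: g1=1, g2=1, g3=1, g4=1 [stuck-at-1], g5=0, g6=1 → 1 — eliminated
  g5 stuck-at-1: g1=1, g2=1, g3=1, g4=0, g5=1 [stuck-at-1], g6=0 → 0 — matches
  g5 inverted output: g1=1, g2=1, g3=1, g4=0, g5=0 [inverted output], g6=1 → 1 — eliminated
  g4 inverted output: g1=1, g2=1, g3=1, g4=1 [inverted output], g5=0, g6=1 → 1 — eliminated
Only g5 stuck-at-1 reproduces the observed 0.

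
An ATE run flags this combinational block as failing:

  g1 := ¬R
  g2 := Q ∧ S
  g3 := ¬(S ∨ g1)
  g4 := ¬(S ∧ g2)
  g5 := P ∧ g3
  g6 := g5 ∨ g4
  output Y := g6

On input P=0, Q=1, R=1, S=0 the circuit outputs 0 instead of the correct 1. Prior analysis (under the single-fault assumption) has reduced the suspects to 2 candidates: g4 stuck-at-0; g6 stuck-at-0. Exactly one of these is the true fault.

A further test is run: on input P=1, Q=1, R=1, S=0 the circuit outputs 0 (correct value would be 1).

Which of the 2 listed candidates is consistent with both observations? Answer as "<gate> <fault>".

Evaluate each candidate on input P=1, Q=1, R=1, S=0:
  g4 stuck-at-0: g1=0, g2=0, g3=1, g4=0 [stuck-at-0], g5=1, g6=1 → 1 — eliminated
  g6 stuck-at-0: g1=0, g2=0, g3=1, g4=1, g5=1, g6=0 [stuck-at-0] → 0 — matches
Only g6 stuck-at-0 reproduces the observed 0.

g6 stuck-at-0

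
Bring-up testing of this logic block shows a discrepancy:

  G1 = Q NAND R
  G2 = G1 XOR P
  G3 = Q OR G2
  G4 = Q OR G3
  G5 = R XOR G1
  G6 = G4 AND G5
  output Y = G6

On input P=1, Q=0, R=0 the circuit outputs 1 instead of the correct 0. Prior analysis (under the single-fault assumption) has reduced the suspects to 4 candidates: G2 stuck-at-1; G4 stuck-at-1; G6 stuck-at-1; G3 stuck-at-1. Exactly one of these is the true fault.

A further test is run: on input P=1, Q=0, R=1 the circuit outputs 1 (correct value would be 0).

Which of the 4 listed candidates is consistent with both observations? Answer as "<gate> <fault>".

Evaluate each candidate on input P=1, Q=0, R=1:
  G2 stuck-at-1: G1=1, G2=1 [stuck-at-1], G3=1, G4=1, G5=0, G6=0 → 0 — eliminated
  G4 stuck-at-1: G1=1, G2=0, G3=0, G4=1 [stuck-at-1], G5=0, G6=0 → 0 — eliminated
  G6 stuck-at-1: G1=1, G2=0, G3=0, G4=0, G5=0, G6=1 [stuck-at-1] → 1 — matches
  G3 stuck-at-1: G1=1, G2=0, G3=1 [stuck-at-1], G4=1, G5=0, G6=0 → 0 — eliminated
Only G6 stuck-at-1 reproduces the observed 1.

G6 stuck-at-1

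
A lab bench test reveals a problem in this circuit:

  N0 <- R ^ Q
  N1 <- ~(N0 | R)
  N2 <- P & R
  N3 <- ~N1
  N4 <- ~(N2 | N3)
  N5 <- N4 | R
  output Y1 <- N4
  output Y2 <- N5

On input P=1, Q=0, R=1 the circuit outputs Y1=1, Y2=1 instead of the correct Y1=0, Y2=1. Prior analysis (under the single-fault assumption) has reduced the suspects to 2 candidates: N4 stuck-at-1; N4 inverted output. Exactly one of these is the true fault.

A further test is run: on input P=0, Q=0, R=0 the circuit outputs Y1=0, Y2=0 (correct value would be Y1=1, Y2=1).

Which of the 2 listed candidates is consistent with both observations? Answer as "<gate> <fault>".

Evaluate each candidate on input P=0, Q=0, R=0:
  N4 stuck-at-1: N0=0, N1=1, N2=0, N3=0, N4=1 [stuck-at-1], N5=1 → Y1=1, Y2=1 — eliminated
  N4 inverted output: N0=0, N1=1, N2=0, N3=0, N4=0 [inverted output], N5=0 → Y1=0, Y2=0 — matches
Only N4 inverted output reproduces the observed Y1=0, Y2=0.

N4 inverted output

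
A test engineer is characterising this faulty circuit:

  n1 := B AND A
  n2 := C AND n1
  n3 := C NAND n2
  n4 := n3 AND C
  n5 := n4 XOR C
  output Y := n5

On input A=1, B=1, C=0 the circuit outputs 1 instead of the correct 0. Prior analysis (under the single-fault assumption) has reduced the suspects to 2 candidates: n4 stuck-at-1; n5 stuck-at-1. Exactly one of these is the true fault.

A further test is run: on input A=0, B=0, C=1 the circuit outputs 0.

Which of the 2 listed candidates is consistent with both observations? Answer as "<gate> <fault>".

Evaluate each candidate on input A=0, B=0, C=1:
  n4 stuck-at-1: n1=0, n2=0, n3=1, n4=1 [stuck-at-1], n5=0 → 0 — matches
  n5 stuck-at-1: n1=0, n2=0, n3=1, n4=1, n5=1 [stuck-at-1] → 1 — eliminated
Only n4 stuck-at-1 reproduces the observed 0.

n4 stuck-at-1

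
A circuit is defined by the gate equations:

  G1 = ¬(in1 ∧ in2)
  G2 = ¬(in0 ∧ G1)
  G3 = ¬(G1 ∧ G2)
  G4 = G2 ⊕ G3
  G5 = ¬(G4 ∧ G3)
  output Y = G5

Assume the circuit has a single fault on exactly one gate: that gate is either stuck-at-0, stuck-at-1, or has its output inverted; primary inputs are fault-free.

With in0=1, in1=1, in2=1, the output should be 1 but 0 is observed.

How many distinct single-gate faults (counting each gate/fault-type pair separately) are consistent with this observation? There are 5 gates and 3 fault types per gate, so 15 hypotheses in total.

Fault-free: G1=0, G2=1, G3=1, G4=0, G5=1 → 1. Observed 0.
  G1: stuck-at-1, inverted output ✓; others ✗
  G2: stuck-at-0, inverted output ✓; others ✗
  G3: none of the 3 fault types match ✗
  G4: stuck-at-1, inverted output ✓; others ✗
  G5: stuck-at-0, inverted output ✓; others ✗
Consistent faults: {G1 stuck-at-1, G1 inverted output, G2 stuck-at-0, G2 inverted output, G4 stuck-at-1, G4 inverted output, G5 stuck-at-0, G5 inverted output} — 8 in all.

8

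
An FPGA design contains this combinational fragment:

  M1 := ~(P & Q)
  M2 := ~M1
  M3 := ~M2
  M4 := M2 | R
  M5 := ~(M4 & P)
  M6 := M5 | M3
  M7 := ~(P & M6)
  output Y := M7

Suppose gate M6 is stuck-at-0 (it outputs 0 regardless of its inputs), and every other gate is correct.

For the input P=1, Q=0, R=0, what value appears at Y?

Propagate with M6 forced: M1=1, M2=0, M3=1, M4=0, M5=1, M6=0 [stuck-at-0], M7=1.
So Y = 1. (Without the fault it would be 0.)

1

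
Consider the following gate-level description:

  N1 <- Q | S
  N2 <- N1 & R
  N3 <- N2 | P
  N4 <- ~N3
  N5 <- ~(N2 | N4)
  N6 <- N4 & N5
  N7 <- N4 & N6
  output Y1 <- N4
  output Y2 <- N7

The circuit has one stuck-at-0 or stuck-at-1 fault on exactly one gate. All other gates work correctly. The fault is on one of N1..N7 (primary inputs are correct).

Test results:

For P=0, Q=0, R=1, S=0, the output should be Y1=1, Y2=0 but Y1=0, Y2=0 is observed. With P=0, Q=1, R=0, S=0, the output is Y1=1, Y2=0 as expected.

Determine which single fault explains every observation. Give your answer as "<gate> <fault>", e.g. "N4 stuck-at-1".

N1 stuck-at-1

Fault-free values for test 1 (P=0, Q=0, R=1, S=0): N1=0, N2=0, N3=0, N4=1, N5=0, N6=0, N7=0, giving Y1=1, Y2=0. Observed Y1=0, Y2=0.
Test 1: faults giving observed Y1=0, Y2=0 are {N1 stuck-at-1, N2 stuck-at-1, N3 stuck-at-1, N4 stuck-at-0}.
Test 2 (P=0, Q=1, R=0, S=0): fault-free N1=1, N2=0, N3=0, N4=1, N5=0, N6=0, N7=0 → Y1=1, Y2=0; observed Y1=1, Y2=0. Eliminates N2 stuck-at-1, N3 stuck-at-1, N4 stuck-at-0.
Only N1 stuck-at-1 is consistent with every test.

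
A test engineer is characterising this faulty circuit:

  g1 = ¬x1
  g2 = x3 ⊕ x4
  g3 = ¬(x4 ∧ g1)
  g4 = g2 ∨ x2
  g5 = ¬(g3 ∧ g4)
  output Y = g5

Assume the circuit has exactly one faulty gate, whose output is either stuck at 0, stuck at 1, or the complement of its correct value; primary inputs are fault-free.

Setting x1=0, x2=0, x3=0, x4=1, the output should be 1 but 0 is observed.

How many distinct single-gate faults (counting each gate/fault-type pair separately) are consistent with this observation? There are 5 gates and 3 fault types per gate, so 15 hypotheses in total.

Fault-free: g1=1, g2=1, g3=0, g4=1, g5=1 → 1. Observed 0.
  g1: stuck-at-0, inverted output ✓; others ✗
  g2: none of the 3 fault types match ✗
  g3: stuck-at-1, inverted output ✓; others ✗
  g4: none of the 3 fault types match ✗
  g5: stuck-at-0, inverted output ✓; others ✗
Consistent faults: {g1 stuck-at-0, g1 inverted output, g3 stuck-at-1, g3 inverted output, g5 stuck-at-0, g5 inverted output} — 6 in all.

6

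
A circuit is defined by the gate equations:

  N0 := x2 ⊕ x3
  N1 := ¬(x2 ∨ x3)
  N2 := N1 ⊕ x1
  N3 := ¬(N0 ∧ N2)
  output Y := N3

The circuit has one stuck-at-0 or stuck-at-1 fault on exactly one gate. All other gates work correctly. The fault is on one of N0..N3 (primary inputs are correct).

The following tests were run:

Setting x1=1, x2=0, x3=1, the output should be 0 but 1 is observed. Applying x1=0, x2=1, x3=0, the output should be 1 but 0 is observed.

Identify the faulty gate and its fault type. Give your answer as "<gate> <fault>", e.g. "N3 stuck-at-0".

N1 stuck-at-1

Fault-free values for test 1 (x1=1, x2=0, x3=1): N0=1, N1=0, N2=1, N3=0, giving Y=0. Observed 1.
Test 1: faults giving observed 1 are {N0 stuck-at-0, N1 stuck-at-1, N2 stuck-at-0, N3 stuck-at-1}.
Test 2 (x1=0, x2=1, x3=0): fault-free N0=1, N1=0, N2=0, N3=1 → 1; observed 0. Eliminates N0 stuck-at-0, N2 stuck-at-0, N3 stuck-at-1.
Only N1 stuck-at-1 is consistent with every test.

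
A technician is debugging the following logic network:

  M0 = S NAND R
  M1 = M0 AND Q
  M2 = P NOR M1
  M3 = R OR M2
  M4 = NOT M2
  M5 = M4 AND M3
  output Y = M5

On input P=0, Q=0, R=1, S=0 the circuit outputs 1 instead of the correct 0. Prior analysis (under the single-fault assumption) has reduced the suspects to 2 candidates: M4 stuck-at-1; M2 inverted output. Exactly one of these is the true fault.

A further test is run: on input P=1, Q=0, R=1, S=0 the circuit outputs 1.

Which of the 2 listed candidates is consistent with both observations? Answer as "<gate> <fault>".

Evaluate each candidate on input P=1, Q=0, R=1, S=0:
  M4 stuck-at-1: M0=1, M1=0, M2=0, M3=1, M4=1 [stuck-at-1], M5=1 → 1 — matches
  M2 inverted output: M0=1, M1=0, M2=1 [inverted output], M3=1, M4=0, M5=0 → 0 — eliminated
Only M4 stuck-at-1 reproduces the observed 1.

M4 stuck-at-1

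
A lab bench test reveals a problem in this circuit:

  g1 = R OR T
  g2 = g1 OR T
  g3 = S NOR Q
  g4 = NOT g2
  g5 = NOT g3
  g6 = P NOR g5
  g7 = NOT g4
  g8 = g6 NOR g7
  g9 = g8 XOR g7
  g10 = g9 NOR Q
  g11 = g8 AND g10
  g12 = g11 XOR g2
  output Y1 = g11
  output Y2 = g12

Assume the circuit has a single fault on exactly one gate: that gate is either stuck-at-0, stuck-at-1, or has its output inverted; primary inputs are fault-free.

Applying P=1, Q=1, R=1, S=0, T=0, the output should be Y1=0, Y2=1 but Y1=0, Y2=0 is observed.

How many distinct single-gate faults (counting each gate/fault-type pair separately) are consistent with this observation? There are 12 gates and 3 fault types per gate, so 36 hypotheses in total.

6

Fault-free: g1=1, g2=1, g3=0, g4=0, g5=1, g6=0, g7=1, g8=0, g9=1, g10=0, g11=0, g12=1 → Y1=0, Y2=1. Observed Y1=0, Y2=0.
  g1: stuck-at-0, inverted output ✓; others ✗
  g2: stuck-at-0, inverted output ✓; others ✗
  g3: none of the 3 fault types match ✗
  g4: none of the 3 fault types match ✗
  g5: none of the 3 fault types match ✗
  g6: none of the 3 fault types match ✗
  g7: none of the 3 fault types match ✗
  g8: none of the 3 fault types match ✗
  g9: none of the 3 fault types match ✗
  g10: none of the 3 fault types match ✗
  g11: none of the 3 fault types match ✗
  g12: stuck-at-0, inverted output ✓; others ✗
Consistent faults: {g1 stuck-at-0, g1 inverted output, g2 stuck-at-0, g2 inverted output, g12 stuck-at-0, g12 inverted output} — 6 in all.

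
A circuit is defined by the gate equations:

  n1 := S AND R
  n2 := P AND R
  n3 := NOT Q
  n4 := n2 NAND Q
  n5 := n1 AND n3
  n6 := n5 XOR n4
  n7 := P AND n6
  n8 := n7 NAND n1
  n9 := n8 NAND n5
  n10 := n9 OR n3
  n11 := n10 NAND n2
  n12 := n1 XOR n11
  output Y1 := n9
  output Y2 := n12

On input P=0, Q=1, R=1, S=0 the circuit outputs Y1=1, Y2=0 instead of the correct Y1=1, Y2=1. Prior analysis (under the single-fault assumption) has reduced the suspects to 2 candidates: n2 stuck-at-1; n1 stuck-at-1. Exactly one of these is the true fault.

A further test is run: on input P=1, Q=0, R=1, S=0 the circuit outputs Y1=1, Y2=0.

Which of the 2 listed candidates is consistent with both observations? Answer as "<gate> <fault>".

n2 stuck-at-1

Evaluate each candidate on input P=1, Q=0, R=1, S=0:
  n2 stuck-at-1: n1=0, n2=1 [stuck-at-1], n3=1, n4=1, n5=0, n6=1, n7=1, n8=1, n9=1, n10=1, n11=0, n12=0 → Y1=1, Y2=0 — matches
  n1 stuck-at-1: n1=1 [stuck-at-1], n2=1, n3=1, n4=1, n5=1, n6=0, n7=0, n8=1, n9=0, n10=1, n11=0, n12=1 → Y1=0, Y2=1 — eliminated
Only n2 stuck-at-1 reproduces the observed Y1=1, Y2=0.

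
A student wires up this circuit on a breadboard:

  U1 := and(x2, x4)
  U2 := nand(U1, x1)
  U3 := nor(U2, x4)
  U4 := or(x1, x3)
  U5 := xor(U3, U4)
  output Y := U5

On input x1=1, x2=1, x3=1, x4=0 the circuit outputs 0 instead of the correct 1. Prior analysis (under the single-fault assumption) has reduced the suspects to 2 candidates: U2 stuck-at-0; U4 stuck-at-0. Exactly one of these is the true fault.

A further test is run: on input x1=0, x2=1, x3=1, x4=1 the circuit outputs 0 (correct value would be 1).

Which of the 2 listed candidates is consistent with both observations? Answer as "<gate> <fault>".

U4 stuck-at-0

Evaluate each candidate on input x1=0, x2=1, x3=1, x4=1:
  U2 stuck-at-0: U1=1, U2=0 [stuck-at-0], U3=0, U4=1, U5=1 → 1 — eliminated
  U4 stuck-at-0: U1=1, U2=1, U3=0, U4=0 [stuck-at-0], U5=0 → 0 — matches
Only U4 stuck-at-0 reproduces the observed 0.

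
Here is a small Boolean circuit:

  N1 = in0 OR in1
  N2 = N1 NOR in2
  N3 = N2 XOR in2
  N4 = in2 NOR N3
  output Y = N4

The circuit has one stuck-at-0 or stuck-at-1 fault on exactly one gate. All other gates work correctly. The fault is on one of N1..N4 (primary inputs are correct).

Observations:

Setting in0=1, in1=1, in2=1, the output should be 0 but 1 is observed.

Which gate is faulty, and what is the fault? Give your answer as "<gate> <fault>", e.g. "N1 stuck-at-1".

Fault-free values for test 1 (in0=1, in1=1, in2=1): N1=1, N2=0, N3=1, N4=0, giving Y=0. Observed 1.
Test 1: faults giving observed 1 are {N4 stuck-at-1}.
Only N4 stuck-at-1 is consistent with every test.

N4 stuck-at-1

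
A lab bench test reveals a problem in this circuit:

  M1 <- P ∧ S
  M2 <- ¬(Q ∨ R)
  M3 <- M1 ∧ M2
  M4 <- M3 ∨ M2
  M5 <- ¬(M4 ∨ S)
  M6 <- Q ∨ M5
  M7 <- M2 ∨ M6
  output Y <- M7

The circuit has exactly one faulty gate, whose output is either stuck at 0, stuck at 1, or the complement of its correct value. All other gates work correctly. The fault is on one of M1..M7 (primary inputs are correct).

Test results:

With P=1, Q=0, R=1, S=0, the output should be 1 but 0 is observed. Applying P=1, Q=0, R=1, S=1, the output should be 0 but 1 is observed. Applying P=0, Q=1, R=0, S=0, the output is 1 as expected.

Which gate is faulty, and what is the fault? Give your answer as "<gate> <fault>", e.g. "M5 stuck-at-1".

Fault-free values for test 1 (P=1, Q=0, R=1, S=0): M1=0, M2=0, M3=0, M4=0, M5=1, M6=1, M7=1, giving Y=1. Observed 0.
Test 1: faults giving observed 0 are {M3 stuck-at-1, M3 inverted output, M4 stuck-at-1, M4 inverted output, M5 stuck-at-0, M5 inverted output, M6 stuck-at-0, M6 inverted output, M7 stuck-at-0, M7 inverted output}.
Test 2 (P=1, Q=0, R=1, S=1): fault-free M1=1, M2=0, M3=0, M4=0, M5=0, M6=0, M7=0 → 0; observed 1. Eliminates M3 stuck-at-1, M3 inverted output, M4 stuck-at-1, M4 inverted output, M5 stuck-at-0, M6 stuck-at-0, M7 stuck-at-0.
Test 3 (P=0, Q=1, R=0, S=0): fault-free M1=0, M2=0, M3=0, M4=0, M5=1, M6=1, M7=1 → 1; observed 1. Eliminates M6 inverted output, M7 inverted output.
Only M5 inverted output is consistent with every test.

M5 inverted output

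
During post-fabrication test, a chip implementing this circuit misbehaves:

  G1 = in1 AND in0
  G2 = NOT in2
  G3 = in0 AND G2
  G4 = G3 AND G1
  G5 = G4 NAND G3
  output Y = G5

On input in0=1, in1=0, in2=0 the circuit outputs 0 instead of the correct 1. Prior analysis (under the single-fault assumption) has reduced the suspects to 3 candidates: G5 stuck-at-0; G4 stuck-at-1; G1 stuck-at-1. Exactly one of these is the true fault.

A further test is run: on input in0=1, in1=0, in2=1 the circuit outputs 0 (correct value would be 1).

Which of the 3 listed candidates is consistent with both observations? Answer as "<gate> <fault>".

Evaluate each candidate on input in0=1, in1=0, in2=1:
  G5 stuck-at-0: G1=0, G2=0, G3=0, G4=0, G5=0 [stuck-at-0] → 0 — matches
  G4 stuck-at-1: G1=0, G2=0, G3=0, G4=1 [stuck-at-1], G5=1 → 1 — eliminated
  G1 stuck-at-1: G1=1 [stuck-at-1], G2=0, G3=0, G4=0, G5=1 → 1 — eliminated
Only G5 stuck-at-0 reproduces the observed 0.

G5 stuck-at-0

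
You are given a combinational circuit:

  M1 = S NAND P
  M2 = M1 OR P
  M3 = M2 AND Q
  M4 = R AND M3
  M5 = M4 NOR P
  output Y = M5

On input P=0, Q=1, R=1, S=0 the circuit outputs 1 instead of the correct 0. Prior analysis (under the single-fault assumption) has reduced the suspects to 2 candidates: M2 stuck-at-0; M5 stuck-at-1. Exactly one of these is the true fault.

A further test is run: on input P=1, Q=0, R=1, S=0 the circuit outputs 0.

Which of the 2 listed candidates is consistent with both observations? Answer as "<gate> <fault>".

M2 stuck-at-0

Evaluate each candidate on input P=1, Q=0, R=1, S=0:
  M2 stuck-at-0: M1=1, M2=0 [stuck-at-0], M3=0, M4=0, M5=0 → 0 — matches
  M5 stuck-at-1: M1=1, M2=1, M3=0, M4=0, M5=1 [stuck-at-1] → 1 — eliminated
Only M2 stuck-at-0 reproduces the observed 0.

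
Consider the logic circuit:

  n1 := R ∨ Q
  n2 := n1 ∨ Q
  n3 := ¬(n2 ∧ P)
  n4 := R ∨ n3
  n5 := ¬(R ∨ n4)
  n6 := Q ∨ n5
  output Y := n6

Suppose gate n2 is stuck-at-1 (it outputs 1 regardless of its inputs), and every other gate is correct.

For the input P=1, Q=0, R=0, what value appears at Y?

Propagate with n2 forced: n1=0, n2=1 [stuck-at-1], n3=0, n4=0, n5=1, n6=1.
So Y = 1. (Without the fault it would be 0.)

1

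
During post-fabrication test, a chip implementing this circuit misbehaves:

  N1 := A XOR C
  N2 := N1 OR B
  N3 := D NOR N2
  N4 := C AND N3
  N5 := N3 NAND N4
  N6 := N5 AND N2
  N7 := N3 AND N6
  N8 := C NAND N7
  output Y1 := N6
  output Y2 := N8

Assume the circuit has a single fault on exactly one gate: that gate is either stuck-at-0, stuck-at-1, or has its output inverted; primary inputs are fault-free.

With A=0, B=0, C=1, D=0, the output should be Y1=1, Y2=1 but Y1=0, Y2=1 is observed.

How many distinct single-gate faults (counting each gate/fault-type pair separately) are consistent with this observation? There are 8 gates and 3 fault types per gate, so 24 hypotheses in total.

10

Fault-free: N1=1, N2=1, N3=0, N4=0, N5=1, N6=1, N7=0, N8=1 → Y1=1, Y2=1. Observed Y1=0, Y2=1.
  N1: stuck-at-0, inverted output ✓; others ✗
  N2: stuck-at-0, inverted output ✓; others ✗
  N3: stuck-at-1, inverted output ✓; others ✗
  N4: none of the 3 fault types match ✗
  N5: stuck-at-0, inverted output ✓; others ✗
  N6: stuck-at-0, inverted output ✓; others ✗
  N7: none of the 3 fault types match ✗
  N8: none of the 3 fault types match ✗
Consistent faults: {N1 stuck-at-0, N1 inverted output, N2 stuck-at-0, N2 inverted output, N3 stuck-at-1, N3 inverted output, N5 stuck-at-0, N5 inverted output, N6 stuck-at-0, N6 inverted output} — 10 in all.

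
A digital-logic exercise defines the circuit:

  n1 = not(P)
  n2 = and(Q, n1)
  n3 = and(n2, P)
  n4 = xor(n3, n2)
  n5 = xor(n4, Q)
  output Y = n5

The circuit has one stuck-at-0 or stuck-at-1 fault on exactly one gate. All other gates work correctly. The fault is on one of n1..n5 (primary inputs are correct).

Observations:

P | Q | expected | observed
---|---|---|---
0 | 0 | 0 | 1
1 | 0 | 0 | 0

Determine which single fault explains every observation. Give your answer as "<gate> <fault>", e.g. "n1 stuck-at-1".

n2 stuck-at-1

Fault-free values for test 1 (P=0, Q=0): n1=1, n2=0, n3=0, n4=0, n5=0, giving Y=0. Observed 1.
Test 1: faults giving observed 1 are {n2 stuck-at-1, n3 stuck-at-1, n4 stuck-at-1, n5 stuck-at-1}.
Test 2 (P=1, Q=0): fault-free n1=0, n2=0, n3=0, n4=0, n5=0 → 0; observed 0. Eliminates n3 stuck-at-1, n4 stuck-at-1, n5 stuck-at-1.
Only n2 stuck-at-1 is consistent with every test.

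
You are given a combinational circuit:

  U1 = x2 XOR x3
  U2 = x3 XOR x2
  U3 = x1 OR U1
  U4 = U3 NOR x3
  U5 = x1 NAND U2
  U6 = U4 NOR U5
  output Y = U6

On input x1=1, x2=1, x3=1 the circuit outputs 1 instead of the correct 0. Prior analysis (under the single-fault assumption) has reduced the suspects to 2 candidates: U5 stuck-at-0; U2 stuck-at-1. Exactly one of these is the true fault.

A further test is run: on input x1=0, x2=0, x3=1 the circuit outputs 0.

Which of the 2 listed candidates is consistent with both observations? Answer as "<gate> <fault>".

U2 stuck-at-1

Evaluate each candidate on input x1=0, x2=0, x3=1:
  U5 stuck-at-0: U1=1, U2=1, U3=1, U4=0, U5=0 [stuck-at-0], U6=1 → 1 — eliminated
  U2 stuck-at-1: U1=1, U2=1 [stuck-at-1], U3=1, U4=0, U5=1, U6=0 → 0 — matches
Only U2 stuck-at-1 reproduces the observed 0.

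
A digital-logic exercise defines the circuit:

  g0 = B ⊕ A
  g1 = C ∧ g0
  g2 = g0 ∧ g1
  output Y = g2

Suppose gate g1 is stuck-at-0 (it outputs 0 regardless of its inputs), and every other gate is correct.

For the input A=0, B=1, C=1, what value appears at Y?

0

Propagate with g1 forced: g0=1, g1=0 [stuck-at-0], g2=0.
So Y = 0. (Without the fault it would be 1.)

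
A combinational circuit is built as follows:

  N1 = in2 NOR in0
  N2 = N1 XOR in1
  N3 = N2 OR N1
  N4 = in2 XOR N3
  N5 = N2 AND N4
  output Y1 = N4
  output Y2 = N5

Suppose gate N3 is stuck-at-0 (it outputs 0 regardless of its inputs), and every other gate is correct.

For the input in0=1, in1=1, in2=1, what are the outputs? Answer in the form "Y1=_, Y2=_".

Propagate with N3 forced: N1=0, N2=1, N3=0 [stuck-at-0], N4=1, N5=1.
So the outputs are Y1=1, Y2=1. (Without the fault they would be Y1=0, Y2=0.)

Y1=1, Y2=1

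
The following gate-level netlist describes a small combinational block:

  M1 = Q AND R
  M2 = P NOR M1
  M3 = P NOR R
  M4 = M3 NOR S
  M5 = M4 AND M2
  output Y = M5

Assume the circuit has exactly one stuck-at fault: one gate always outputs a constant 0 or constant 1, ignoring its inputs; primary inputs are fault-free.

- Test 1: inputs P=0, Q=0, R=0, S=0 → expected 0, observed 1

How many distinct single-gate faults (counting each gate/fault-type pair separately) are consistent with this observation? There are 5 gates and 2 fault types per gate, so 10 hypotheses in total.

3

Fault-free: M1=0, M2=1, M3=1, M4=0, M5=0 → 0. Observed 1.
  M1 stuck-at-0: output 0 ✗
  M1 stuck-at-1: output 0 ✗
  M2 stuck-at-0: output 0 ✗
  M2 stuck-at-1: output 0 ✗
  M3 stuck-at-0: output 1 ✓
  M3 stuck-at-1: output 0 ✗
  M4 stuck-at-0: output 0 ✗
  M4 stuck-at-1: output 1 ✓
  M5 stuck-at-0: output 0 ✗
  M5 stuck-at-1: output 1 ✓
Consistent faults: {M3 stuck-at-0, M4 stuck-at-1, M5 stuck-at-1} — 3 in all.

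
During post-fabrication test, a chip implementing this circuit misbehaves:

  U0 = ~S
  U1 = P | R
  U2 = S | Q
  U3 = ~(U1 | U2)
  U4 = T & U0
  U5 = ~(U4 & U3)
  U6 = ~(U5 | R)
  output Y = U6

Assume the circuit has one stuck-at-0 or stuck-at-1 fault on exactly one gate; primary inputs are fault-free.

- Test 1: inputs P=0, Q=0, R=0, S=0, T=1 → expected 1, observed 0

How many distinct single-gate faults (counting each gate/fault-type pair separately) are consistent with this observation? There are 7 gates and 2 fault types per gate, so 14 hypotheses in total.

Fault-free: U0=1, U1=0, U2=0, U3=1, U4=1, U5=0, U6=1 → 1. Observed 0.
  U0 stuck-at-0: output 0 ✓
  U0 stuck-at-1: output 1 ✗
  U1 stuck-at-0: output 1 ✗
  U1 stuck-at-1: output 0 ✓
  U2 stuck-at-0: output 1 ✗
  U2 stuck-at-1: output 0 ✓
  U3 stuck-at-0: output 0 ✓
  U3 stuck-at-1: output 1 ✗
  U4 stuck-at-0: output 0 ✓
  U4 stuck-at-1: output 1 ✗
  U5 stuck-at-0: output 1 ✗
  U5 stuck-at-1: output 0 ✓
  U6 stuck-at-0: output 0 ✓
  U6 stuck-at-1: output 1 ✗
Consistent faults: {U0 stuck-at-0, U1 stuck-at-1, U2 stuck-at-1, U3 stuck-at-0, U4 stuck-at-0, U5 stuck-at-1, U6 stuck-at-0} — 7 in all.

7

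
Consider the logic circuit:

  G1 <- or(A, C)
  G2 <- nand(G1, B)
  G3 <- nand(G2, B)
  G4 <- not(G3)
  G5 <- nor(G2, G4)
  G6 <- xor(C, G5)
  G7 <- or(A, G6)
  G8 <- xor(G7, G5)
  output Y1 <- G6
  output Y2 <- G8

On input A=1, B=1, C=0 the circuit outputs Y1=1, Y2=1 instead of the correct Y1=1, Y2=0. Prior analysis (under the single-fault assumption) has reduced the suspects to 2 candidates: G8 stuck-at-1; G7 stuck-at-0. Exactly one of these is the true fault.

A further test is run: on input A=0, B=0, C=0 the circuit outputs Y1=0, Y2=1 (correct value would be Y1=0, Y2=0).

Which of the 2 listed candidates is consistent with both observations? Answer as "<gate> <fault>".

Evaluate each candidate on input A=0, B=0, C=0:
  G8 stuck-at-1: G1=0, G2=1, G3=1, G4=0, G5=0, G6=0, G7=0, G8=1 [stuck-at-1] → Y1=0, Y2=1 — matches
  G7 stuck-at-0: G1=0, G2=1, G3=1, G4=0, G5=0, G6=0, G7=0 [stuck-at-0], G8=0 → Y1=0, Y2=0 — eliminated
Only G8 stuck-at-1 reproduces the observed Y1=0, Y2=1.

G8 stuck-at-1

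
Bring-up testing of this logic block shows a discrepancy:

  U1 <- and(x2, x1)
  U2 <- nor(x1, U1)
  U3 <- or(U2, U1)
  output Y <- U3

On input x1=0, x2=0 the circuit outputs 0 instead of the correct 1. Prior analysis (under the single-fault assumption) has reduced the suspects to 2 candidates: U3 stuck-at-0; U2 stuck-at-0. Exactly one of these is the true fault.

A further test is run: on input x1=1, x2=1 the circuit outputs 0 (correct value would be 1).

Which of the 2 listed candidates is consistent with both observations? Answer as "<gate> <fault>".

U3 stuck-at-0

Evaluate each candidate on input x1=1, x2=1:
  U3 stuck-at-0: U1=1, U2=0, U3=0 [stuck-at-0] → 0 — matches
  U2 stuck-at-0: U1=1, U2=0 [stuck-at-0], U3=1 → 1 — eliminated
Only U3 stuck-at-0 reproduces the observed 0.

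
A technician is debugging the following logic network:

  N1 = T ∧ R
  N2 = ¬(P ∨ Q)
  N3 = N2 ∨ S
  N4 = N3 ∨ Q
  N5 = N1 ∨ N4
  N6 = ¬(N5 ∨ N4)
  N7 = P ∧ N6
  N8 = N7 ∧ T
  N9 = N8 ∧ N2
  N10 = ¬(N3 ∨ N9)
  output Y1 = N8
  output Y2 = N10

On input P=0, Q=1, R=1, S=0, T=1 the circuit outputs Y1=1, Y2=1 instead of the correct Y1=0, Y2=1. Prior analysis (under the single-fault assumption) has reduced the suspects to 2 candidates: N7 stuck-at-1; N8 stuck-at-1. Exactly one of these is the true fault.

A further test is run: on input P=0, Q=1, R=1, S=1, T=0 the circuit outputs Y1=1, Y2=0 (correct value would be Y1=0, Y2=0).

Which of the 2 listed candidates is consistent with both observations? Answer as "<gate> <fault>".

Evaluate each candidate on input P=0, Q=1, R=1, S=1, T=0:
  N7 stuck-at-1: N1=0, N2=0, N3=1, N4=1, N5=1, N6=0, N7=1 [stuck-at-1], N8=0, N9=0, N10=0 → Y1=0, Y2=0 — eliminated
  N8 stuck-at-1: N1=0, N2=0, N3=1, N4=1, N5=1, N6=0, N7=0, N8=1 [stuck-at-1], N9=0, N10=0 → Y1=1, Y2=0 — matches
Only N8 stuck-at-1 reproduces the observed Y1=1, Y2=0.

N8 stuck-at-1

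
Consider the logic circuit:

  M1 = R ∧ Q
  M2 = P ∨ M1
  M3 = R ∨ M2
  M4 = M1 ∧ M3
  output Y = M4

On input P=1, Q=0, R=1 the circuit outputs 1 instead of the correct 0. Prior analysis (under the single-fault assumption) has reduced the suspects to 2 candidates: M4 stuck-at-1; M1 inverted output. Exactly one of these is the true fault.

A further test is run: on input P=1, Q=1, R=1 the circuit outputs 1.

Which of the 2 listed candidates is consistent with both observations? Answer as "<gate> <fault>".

M4 stuck-at-1

Evaluate each candidate on input P=1, Q=1, R=1:
  M4 stuck-at-1: M1=1, M2=1, M3=1, M4=1 [stuck-at-1] → 1 — matches
  M1 inverted output: M1=0 [inverted output], M2=1, M3=1, M4=0 → 0 — eliminated
Only M4 stuck-at-1 reproduces the observed 1.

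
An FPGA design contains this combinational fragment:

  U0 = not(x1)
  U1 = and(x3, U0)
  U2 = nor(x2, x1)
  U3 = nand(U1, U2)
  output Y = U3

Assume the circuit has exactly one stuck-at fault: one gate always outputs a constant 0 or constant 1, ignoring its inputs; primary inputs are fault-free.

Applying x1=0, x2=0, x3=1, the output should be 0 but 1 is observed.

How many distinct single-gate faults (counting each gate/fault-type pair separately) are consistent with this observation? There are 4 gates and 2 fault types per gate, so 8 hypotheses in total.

4

Fault-free: U0=1, U1=1, U2=1, U3=0 → 0. Observed 1.
  U0 stuck-at-0: output 1 ✓
  U0 stuck-at-1: output 0 ✗
  U1 stuck-at-0: output 1 ✓
  U1 stuck-at-1: output 0 ✗
  U2 stuck-at-0: output 1 ✓
  U2 stuck-at-1: output 0 ✗
  U3 stuck-at-0: output 0 ✗
  U3 stuck-at-1: output 1 ✓
Consistent faults: {U0 stuck-at-0, U1 stuck-at-0, U2 stuck-at-0, U3 stuck-at-1} — 4 in all.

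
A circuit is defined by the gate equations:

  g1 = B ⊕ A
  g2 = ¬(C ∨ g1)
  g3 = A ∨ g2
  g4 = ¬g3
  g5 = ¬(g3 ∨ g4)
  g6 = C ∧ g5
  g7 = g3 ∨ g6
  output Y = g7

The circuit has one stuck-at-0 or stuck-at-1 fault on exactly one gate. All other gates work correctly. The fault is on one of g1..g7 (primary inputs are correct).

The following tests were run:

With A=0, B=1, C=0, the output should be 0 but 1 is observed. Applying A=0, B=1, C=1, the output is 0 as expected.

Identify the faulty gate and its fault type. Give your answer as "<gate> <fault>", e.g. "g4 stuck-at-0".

g1 stuck-at-0

Fault-free values for test 1 (A=0, B=1, C=0): g1=1, g2=0, g3=0, g4=1, g5=0, g6=0, g7=0, giving Y=0. Observed 1.
Test 1: faults giving observed 1 are {g1 stuck-at-0, g2 stuck-at-1, g3 stuck-at-1, g6 stuck-at-1, g7 stuck-at-1}.
Test 2 (A=0, B=1, C=1): fault-free g1=1, g2=0, g3=0, g4=1, g5=0, g6=0, g7=0 → 0; observed 0. Eliminates g2 stuck-at-1, g3 stuck-at-1, g6 stuck-at-1, g7 stuck-at-1.
Only g1 stuck-at-0 is consistent with every test.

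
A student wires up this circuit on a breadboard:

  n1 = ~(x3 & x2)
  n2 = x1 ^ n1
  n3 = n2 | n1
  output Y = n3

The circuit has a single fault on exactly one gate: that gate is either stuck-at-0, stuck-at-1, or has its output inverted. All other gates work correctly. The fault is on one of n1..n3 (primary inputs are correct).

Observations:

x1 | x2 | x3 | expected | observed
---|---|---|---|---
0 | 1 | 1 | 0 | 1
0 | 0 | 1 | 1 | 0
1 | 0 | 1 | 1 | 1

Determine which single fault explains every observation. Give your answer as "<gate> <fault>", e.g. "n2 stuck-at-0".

Fault-free values for test 1 (x1=0, x2=1, x3=1): n1=0, n2=0, n3=0, giving Y=0. Observed 1.
Test 1: faults giving observed 1 are {n1 stuck-at-1, n1 inverted output, n2 stuck-at-1, n2 inverted output, n3 stuck-at-1, n3 inverted output}.
Test 2 (x1=0, x2=0, x3=1): fault-free n1=1, n2=1, n3=1 → 1; observed 0. Eliminates n1 stuck-at-1, n2 stuck-at-1, n2 inverted output, n3 stuck-at-1.
Test 3 (x1=1, x2=0, x3=1): fault-free n1=1, n2=0, n3=1 → 1; observed 1. Eliminates n3 inverted output.
Only n1 inverted output is consistent with every test.

n1 inverted output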